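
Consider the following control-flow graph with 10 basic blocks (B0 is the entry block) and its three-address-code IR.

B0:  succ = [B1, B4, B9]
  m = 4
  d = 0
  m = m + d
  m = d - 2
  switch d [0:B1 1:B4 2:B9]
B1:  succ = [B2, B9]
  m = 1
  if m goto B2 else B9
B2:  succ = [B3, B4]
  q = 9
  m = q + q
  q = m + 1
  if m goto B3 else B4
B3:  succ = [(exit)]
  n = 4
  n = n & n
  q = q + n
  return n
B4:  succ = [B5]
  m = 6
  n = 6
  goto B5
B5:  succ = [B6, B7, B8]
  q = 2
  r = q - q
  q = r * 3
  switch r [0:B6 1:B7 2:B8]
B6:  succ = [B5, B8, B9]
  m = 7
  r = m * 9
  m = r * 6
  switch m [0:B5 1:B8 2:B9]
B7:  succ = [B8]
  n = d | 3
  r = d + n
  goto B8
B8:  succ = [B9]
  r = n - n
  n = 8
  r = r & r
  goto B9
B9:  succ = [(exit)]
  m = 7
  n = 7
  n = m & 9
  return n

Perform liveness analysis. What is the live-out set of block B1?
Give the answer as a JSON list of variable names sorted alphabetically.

def/use:
  B0: def={d,m} ue=∅
  B1: def={m} ue=∅
  B2: def={m,q} ue=∅
  B3: def={n,q} ue={q}
  B4: def={m,n} ue=∅
  B5: def={q,r} ue=∅
  B6: def={m,r} ue=∅
  B7: def={n,r} ue={d}
  B8: def={n,r} ue={n}
  B9: def={m,n} ue=∅

Live sets:
  B0: in=∅ out={d}
  B1: in={d} out={d}
  B2: in={d} out={d,q}
  B3: in={q} out=∅
  B4: in={d} out={d,n}
  B5: in={d,n} out={d,n}
  B6: in={d,n} out={d,n}
  B7: in={d} out={n}
  B8: in={n} out=∅
  B9: in=∅ out=∅

live-out(B1) = ["d"]

Answer: ["d"]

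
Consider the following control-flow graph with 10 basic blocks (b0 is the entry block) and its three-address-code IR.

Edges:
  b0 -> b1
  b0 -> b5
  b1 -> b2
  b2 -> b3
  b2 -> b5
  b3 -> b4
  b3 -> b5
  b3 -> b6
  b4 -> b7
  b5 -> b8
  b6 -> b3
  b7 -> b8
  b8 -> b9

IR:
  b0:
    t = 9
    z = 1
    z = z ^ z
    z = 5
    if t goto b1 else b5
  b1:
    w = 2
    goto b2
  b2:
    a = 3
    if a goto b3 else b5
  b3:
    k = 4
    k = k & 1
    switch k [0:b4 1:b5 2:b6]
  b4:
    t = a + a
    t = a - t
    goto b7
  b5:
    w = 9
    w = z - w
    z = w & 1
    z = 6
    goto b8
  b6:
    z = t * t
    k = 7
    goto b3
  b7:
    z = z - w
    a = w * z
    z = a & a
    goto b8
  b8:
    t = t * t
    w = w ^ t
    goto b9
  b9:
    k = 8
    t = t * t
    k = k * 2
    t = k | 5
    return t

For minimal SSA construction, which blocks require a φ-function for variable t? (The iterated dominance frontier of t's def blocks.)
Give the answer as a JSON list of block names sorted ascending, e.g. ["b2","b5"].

idom tree: b1←b0 b2←b1 b3←b2 b4←b3 b5←b0 b6←b3 b7←b4 b8←b0 b9←b8
Join-block Dom:
  b3: preds {b2,b6}: {b0,b1,b2} ∩ {b0,b1,b2,b3,b6} = {b0,b1,b2}; idom=b2
  b5: preds {b0,b2,b3}: {b0} ∩ {b0,b1,b2} ∩ {b0,b1,b2,b3} = {b0}; idom=b0
  b8: preds {b5,b7}: {b0,b5} ∩ {b0,b1,b2,b3,b4,b7} = {b0}; idom=b0

Frontier:
  b3←b2: walk · to b2
  b3←b6: walk b6→b3 to b2
  b5←b0: walk · to b0
  b5←b2: walk b2→b1 to b0
  b5←b3: walk b3→b2→b1 to b0
  b8←b5: walk b5 to b0
  b8←b7: walk b7→b4→b3→b2→b1 to b0
  DF(b0)=∅
  DF(b1)={b5,b8}
  DF(b2)={b5,b8}
  DF(b3)={b3,b5,b8}
  DF(b4)={b8}
  DF(b5)={b8}
  DF(b6)={b3}
  DF(b7)={b8}
  DF(b8)=∅
  DF(b9)=∅

φ for t: defs {b0,b4,b8,b9}
  DF⁺ = {b8}

Answer: ["b8"]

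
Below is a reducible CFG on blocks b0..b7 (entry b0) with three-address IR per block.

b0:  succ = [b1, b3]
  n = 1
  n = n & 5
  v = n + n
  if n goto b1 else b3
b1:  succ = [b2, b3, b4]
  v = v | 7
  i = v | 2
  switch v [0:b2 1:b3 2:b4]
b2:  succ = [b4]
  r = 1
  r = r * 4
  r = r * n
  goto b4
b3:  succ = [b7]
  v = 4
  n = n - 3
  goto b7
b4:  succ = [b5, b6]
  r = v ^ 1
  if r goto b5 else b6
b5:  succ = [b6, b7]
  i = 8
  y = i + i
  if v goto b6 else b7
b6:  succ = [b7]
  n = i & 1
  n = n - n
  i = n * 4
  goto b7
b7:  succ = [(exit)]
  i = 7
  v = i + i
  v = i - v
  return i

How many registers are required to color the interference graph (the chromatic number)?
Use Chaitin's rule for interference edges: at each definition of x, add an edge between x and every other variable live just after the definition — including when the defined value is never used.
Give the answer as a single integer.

Answer: 4

Analysis:
Per-block:
  b0: {n,v} / ∅
  b1: {i,v} / {v}
  b2: {r} / {n}
  b3: {n,v} / {n}
  b4: {r} / {v}
  b5: {i,y} / {v}
  b6: {i,n} / {i}
  b7: {i,v} / ∅

Liveness:
  b0 li=∅ lo={n,v}
  b1 li={n,v} lo={i,n,v}
  b2 li={i,n,v} lo={i,v}
  b3 li={n} lo=∅
  b4 li={i,v} lo={i,v}
  b5 li={v} lo={i}
  b6 li={i} lo=∅
  b7 li=∅ lo=∅

Conflict graph:
  i: {n,r,v,y}
  n: {i,r,v}
  r: {i,n,v}
  v: {i,n,r,y}
  y: {i,v}

Chromatic number:
  lower bound: {i,n,r,v} mutually conflict ⇒ χ ≥ 4
  4-colouring: R0={i}  R1={v}  R2={n,y}  R3={r}
  χ = 4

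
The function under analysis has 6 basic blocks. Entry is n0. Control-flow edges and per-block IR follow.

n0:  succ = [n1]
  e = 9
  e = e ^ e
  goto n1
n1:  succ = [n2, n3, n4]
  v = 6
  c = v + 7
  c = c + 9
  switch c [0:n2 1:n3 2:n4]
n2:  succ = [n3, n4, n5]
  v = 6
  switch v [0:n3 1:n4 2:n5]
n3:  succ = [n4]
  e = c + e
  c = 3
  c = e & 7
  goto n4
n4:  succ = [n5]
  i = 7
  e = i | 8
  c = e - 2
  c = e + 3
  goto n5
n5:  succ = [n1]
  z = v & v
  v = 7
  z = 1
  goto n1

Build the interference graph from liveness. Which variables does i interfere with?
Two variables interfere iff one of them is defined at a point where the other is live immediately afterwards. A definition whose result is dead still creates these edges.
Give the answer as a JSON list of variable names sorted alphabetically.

Answer: ["v"]

Analysis:
Per-block:
  n0 def {e} use ∅
  n1 def {c,v} use ∅
  n2 def {v} use ∅
  n3 def {c,e} use {c,e}
  n4 def {c,e,i} use ∅
  n5 def {v,z} use {v}

Liveness:
  n0 li=∅ lo={e}
  n1 li={e} lo={c,e,v}
  n2 li={c,e} lo={c,e,v}
  n3 li={c,e,v} lo={v}
  n4 li={v} lo={e,v}
  n5 li={e,v} lo={e}

Interference:
  c: {e,v}
  e: {c,v,z}
  i: {v}
  v: {c,e,i}
  z: {e}

N(i) = ["v"]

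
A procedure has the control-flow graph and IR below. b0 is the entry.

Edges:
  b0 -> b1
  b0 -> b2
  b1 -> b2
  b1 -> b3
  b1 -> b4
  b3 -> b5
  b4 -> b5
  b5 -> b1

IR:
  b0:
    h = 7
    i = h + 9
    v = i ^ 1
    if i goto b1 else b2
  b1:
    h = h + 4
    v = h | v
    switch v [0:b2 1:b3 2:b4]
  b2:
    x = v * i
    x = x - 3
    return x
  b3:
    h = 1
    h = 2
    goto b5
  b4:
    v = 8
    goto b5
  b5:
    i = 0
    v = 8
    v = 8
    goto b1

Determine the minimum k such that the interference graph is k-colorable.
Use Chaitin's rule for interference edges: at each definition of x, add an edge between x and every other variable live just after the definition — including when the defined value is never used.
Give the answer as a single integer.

Answer: 3

Derivation:
Block summaries:
  b0 def {h,i,v} use ∅
  b1 def {h,v} use {h,v}
  b2 def {x} use {i,v}
  b3 def {h} use ∅
  b4 def {v} use ∅
  b5 def {i,v} use ∅

Live sets:
  b0: in=∅ out={h,i,v}
  b1: in={h,i,v} out={h,i,v}
  b2: in={i,v} out=∅
  b3: in=∅ out={h}
  b4: in={h} out={h}
  b5: in={h} out={h,i,v}

Interfere edges:
  h↔{i,v}
  i↔{h,v}
  v↔{h,i}
  x↔∅

Chromatic number:
  {h,i,v} pairwise interfere (3-clique) ⇒ χ ≥ 3
  assign h→c0 i→c1 v→c2 x→c0 — no edge inside a register ⇒ χ ≤ 3
  χ = 3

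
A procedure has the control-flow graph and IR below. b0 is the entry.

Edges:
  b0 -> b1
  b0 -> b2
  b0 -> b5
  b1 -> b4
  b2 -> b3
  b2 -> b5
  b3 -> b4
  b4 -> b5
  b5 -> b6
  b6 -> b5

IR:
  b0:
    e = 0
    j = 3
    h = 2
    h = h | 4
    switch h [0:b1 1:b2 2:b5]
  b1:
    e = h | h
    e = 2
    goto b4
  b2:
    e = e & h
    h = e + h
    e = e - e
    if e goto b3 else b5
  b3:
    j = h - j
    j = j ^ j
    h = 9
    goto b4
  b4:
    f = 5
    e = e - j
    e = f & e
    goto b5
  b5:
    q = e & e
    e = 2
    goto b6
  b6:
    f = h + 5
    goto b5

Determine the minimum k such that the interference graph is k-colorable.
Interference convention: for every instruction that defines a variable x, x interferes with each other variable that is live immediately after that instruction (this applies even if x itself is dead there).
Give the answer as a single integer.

Per-block:
  b0: def={e,h,j} ue=∅
  b1: def={e} ue={h}
  b2: def={e,h} ue={e,h}
  b3: def={h,j} ue={h,j}
  b4: def={e,f} ue={e,j}
  b5: def={e,q} ue={e}
  b6: def={f} ue={h}

Liveness:
  b0 li=∅ lo={e,h,j}
  b1 li={h,j} lo={e,h,j}
  b2 li={e,h,j} lo={e,h,j}
  b3 li={e,h,j} lo={e,h,j}
  b4 li={e,h,j} lo={e,h}
  b5 li={e,h} lo={e,h}
  b6 li={e,h} lo={e,h}

Interference:
  e — {f,h,j}
  f — {e,h,j}
  h — {e,f,j,q}
  j — {e,f,h}
  q — {h}

Chromatic number:
  clique {e,f,h,j} ⇒ need ≥ 4
  4-colouring: c0={h}  c1={e,q}  c2={f}  c3={j}
  χ = 4

Answer: 4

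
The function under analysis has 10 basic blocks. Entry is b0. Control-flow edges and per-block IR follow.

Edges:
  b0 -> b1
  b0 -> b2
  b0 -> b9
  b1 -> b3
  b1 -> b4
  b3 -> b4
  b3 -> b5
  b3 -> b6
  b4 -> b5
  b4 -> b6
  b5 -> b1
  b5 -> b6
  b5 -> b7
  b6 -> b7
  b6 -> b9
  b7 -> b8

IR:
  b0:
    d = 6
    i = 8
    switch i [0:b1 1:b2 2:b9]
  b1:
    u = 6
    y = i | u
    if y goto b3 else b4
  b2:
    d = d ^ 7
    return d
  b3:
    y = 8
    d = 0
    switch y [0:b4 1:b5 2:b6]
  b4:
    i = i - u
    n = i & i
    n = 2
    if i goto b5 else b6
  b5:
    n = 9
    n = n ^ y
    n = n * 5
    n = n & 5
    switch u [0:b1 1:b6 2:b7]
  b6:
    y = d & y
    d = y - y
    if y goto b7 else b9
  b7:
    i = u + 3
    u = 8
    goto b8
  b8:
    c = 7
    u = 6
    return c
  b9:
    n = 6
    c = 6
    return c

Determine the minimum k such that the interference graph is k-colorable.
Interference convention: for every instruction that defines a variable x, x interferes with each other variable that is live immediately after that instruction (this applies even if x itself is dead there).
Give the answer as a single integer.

Per-block:
  b0: def={d,i} ue=∅
  b1: def={u,y} ue={i}
  b2: def={d} ue={d}
  b3: def={d,y} ue=∅
  b4: def={i,n} ue={i,u}
  b5: def={n} ue={u,y}
  b6: def={d,y} ue={d,y}
  b7: def={i,u} ue={u}
  b8: def={c,u} ue=∅
  b9: def={c,n} ue=∅

Liveness:
  b0: in=∅ out={d,i}
  b1: in={d,i} out={d,i,u,y}
  b2: in={d} out=∅
  b3: in={i,u} out={d,i,u,y}
  b4: in={d,i,u,y} out={d,i,u,y}
  b5: in={d,i,u,y} out={d,i,u,y}
  b6: in={d,u,y} out={u}
  b7: in={u} out=∅
  b8: in=∅ out=∅
  b9: in=∅ out=∅

Interfere edges:
  c — {u}
  d — {i,n,u,y}
  i — {d,n,u,y}
  n — {d,i,u,y}
  u — {c,d,i,n,y}
  y — {d,i,n,u}

Registers:
  clique {d,i,n,u,y} ⇒ need ≥ 5
  5-colouring: c0={u}  c1={c,d}  c2={i}  c3={n}  c4={y}
  χ = 5

Answer: 5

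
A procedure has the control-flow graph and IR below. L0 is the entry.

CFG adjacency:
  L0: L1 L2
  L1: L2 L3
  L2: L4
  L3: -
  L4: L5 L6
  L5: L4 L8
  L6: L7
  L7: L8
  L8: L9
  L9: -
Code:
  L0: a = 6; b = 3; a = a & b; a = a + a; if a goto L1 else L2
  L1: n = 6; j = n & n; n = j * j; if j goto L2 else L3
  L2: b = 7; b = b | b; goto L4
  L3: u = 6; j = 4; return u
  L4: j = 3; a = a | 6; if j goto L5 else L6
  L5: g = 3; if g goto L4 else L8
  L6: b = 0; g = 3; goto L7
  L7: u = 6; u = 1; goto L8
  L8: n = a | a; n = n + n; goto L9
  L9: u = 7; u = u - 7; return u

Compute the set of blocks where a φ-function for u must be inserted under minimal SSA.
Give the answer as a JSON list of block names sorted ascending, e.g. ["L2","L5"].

idom tree: L1←L0 L2←L0 L3←L1 L4←L2 L5←L4 L6←L4 L7←L6 L8←L4 L9←L8
Dom at joins:
  L2: preds {L0,L1}: {L0} ∩ {L0,L1} = {L0}; idom=L0
  L4: preds {L2,L5}: {L0,L2} ∩ {L0,L2,L4,L5} = {L0,L2}; idom=L2
  L8: preds {L5,L7}: {L0,L2,L4,L5} ∩ {L0,L2,L4,L6,L7} = {L0,L2,L4}; idom=L4

Frontier:
  join L2 pred L0: · stop@L0
  join L2 pred L1: L1 stop@L0
  join L4 pred L2: · stop@L2
  join L4 pred L5: L5→L4 stop@L2
  join L8 pred L5: L5 stop@L4
  join L8 pred L7: L7→L6 stop@L4
  L0: DF=∅
  L1: DF={L2}
  L2: DF=∅
  L3: DF=∅
  L4: DF={L4}
  L5: DF={L4,L8}
  L6: DF={L8}
  L7: DF={L8}
  L8: DF=∅
  L9: DF=∅

φ for u: defs {L3,L7,L9}
  DF⁺ = {L8}

Answer: ["L8"]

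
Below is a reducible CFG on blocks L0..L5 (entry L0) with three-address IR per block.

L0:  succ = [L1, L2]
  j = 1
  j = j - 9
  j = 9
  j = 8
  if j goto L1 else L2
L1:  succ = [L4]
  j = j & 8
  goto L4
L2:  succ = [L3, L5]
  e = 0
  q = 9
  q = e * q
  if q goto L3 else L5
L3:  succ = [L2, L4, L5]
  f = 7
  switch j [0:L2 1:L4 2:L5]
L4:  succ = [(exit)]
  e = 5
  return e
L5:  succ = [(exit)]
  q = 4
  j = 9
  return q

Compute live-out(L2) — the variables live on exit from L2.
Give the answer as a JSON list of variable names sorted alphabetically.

Per-block:
  L0 def {j} use ∅
  L1 def {j} use {j}
  L2 def {e,q} use ∅
  L3 def {f} use {j}
  L4 def {e} use ∅
  L5 def {j,q} use ∅

Liveness:
  L0: in=∅ out={j}
  L1: in={j} out=∅
  L2: in={j} out={j}
  L3: in={j} out={j}
  L4: in=∅ out=∅
  L5: in=∅ out=∅

live-out(L2) = ["j"]

Answer: ["j"]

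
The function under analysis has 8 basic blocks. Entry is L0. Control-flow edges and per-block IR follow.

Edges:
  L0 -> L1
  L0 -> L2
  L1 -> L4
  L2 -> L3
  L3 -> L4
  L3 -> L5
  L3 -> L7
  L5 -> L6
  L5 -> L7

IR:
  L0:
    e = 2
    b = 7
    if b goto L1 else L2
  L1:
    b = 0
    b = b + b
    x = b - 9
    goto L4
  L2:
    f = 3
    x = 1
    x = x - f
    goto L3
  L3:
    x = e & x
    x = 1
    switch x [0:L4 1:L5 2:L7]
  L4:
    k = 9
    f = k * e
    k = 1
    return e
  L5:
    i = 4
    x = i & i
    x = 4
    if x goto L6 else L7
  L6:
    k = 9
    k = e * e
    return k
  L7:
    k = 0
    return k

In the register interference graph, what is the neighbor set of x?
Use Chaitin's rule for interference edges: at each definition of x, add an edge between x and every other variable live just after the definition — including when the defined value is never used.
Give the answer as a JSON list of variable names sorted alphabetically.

Per-block:
  L0 def {b,e} use ∅
  L1 def {b,x} use ∅
  L2 def {f,x} use ∅
  L3 def {x} use {e,x}
  L4 def {f,k} use {e}
  L5 def {i,x} use ∅
  L6 def {k} use {e}
  L7 def {k} use ∅

Liveness:
  live L0: ∅→{e}
  live L1: {e}→{e}
  live L2: {e}→{e,x}
  live L3: {e,x}→{e}
  live L4: {e}→∅
  live L5: {e}→{e}
  live L6: {e}→∅
  live L7: ∅→∅

Interfere edges:
  b↔{e}
  e↔{b,f,i,k,x}
  f↔{e,x}
  i↔{e}
  k↔{e}
  x↔{e,f}

N(x) = ["e", "f"]

Answer: ["e", "f"]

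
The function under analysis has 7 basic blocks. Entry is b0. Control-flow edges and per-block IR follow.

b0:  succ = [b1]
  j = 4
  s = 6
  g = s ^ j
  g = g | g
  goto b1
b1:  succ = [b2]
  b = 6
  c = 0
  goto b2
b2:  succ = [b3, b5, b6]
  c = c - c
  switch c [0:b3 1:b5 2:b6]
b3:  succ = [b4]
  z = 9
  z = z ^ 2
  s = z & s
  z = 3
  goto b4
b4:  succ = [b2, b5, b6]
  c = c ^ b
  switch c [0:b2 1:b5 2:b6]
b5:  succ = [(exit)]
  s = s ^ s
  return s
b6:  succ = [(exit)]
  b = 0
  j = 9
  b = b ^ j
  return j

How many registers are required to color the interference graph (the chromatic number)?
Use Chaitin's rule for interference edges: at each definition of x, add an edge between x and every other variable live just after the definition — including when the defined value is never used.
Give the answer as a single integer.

def/use:
  b0: {g,j,s} / ∅
  b1: {b,c} / ∅
  b2: {c} / {c}
  b3: {s,z} / {s}
  b4: {c} / {b,c}
  b5: {s} / {s}
  b6: {b,j} / ∅

Live sets:
  live b0: ∅→{s}
  live b1: {s}→{b,c,s}
  live b2: {b,c,s}→{b,c,s}
  live b3: {b,c,s}→{b,c,s}
  live b4: {b,c,s}→{b,c,s}
  live b5: {s}→∅
  live b6: ∅→∅

Conflict graph:
  b↔{c,j,s,z}
  c↔{b,s,z}
  g↔{s}
  j↔{b,s}
  s↔{b,c,g,j,z}
  z↔{b,c,s}

Colouring:
  {b,c,s,z} pairwise interfere (4-clique) ⇒ χ ≥ 4
  assign b→r1 c→r2 g→r1 j→r2 s→r0 z→r3 — no edge inside a register ⇒ χ ≤ 4
  χ = 4

Answer: 4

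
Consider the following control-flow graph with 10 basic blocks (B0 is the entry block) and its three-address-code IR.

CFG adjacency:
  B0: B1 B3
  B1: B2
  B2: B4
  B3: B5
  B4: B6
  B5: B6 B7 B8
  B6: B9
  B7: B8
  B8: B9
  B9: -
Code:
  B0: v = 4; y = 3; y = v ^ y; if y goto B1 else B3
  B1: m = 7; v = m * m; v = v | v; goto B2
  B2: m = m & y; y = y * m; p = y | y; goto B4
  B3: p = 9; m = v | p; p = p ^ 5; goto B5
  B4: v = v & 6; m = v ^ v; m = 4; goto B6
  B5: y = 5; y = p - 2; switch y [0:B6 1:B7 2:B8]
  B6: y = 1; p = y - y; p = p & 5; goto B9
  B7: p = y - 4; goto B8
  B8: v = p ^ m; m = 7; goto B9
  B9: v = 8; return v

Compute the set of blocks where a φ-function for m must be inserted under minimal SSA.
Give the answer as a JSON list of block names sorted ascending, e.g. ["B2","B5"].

idom tree: B1←B0 B2←B1 B3←B0 B4←B2 B5←B3 B6←B0 B7←B5 B8←B5 B9←B0
Dom at joins:
  B6: preds {B4,B5}: {B0,B1,B2,B4} ∩ {B0,B3,B5} = {B0}; idom=B0
  B8: preds {B5,B7}: {B0,B3,B5} ∩ {B0,B3,B5,B7} = {B0,B3,B5}; idom=B5
  B9: preds {B6,B8}: {B0,B6} ∩ {B0,B3,B5,B8} = {B0}; idom=B0

DF derivation:
  B6←B4: walk B4→B2→B1 to B0
  B6←B5: walk B5→B3 to B0
  B8←B5: walk · to B5
  B8←B7: walk B7 to B5
  B9←B6: walk B6 to B0
  B9←B8: walk B8→B5→B3 to B0
  B0: DF=∅
  B1: DF={B6}
  B2: DF={B6}
  B3: DF={B6,B9}
  B4: DF={B6}
  B5: DF={B6,B9}
  B6: DF={B9}
  B7: DF={B8}
  B8: DF={B9}
  B9: DF=∅

φ for m: defs {B1,B2,B3,B4,B8}
  DF⁺ = {B6,B9}

Answer: ["B6", "B9"]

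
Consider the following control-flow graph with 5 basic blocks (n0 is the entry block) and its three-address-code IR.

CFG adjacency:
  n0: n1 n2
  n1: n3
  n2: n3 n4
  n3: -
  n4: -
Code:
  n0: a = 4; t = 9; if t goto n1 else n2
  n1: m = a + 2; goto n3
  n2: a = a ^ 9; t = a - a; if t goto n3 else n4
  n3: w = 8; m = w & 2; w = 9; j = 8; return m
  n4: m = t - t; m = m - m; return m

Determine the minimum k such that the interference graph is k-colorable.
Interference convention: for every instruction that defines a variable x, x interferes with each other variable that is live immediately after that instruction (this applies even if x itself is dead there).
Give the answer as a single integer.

Answer: 2

Derivation:
def/use:
  n0: {a,t} / ∅
  n1: {m} / {a}
  n2: {a,t} / {a}
  n3: {j,m,w} / ∅
  n4: {m} / {t}

Backward fixpoint:
  n0: in=∅ out={a}
  n1: in={a} out=∅
  n2: in={a} out={t}
  n3: in=∅ out=∅
  n4: in={t} out=∅

Interference:
  a — {t}
  j — {m}
  m — {j,w}
  t — {a}
  w — {m}

Colouring:
  lower bound: {a,t} mutually conflict ⇒ χ ≥ 2
  assign a→r0 j→r1 m→r0 t→r1 w→r1 — no edge inside a register ⇒ χ ≤ 2
  χ = 2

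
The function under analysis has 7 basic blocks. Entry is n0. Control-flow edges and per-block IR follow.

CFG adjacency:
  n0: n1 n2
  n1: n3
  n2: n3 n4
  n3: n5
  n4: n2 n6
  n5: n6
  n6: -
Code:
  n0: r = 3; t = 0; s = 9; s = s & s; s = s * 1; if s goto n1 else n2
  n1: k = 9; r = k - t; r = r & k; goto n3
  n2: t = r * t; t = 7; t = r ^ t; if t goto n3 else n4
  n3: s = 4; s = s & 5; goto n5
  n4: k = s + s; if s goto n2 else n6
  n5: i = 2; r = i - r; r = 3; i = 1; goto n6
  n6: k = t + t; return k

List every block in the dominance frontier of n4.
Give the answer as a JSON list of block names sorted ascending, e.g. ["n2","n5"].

idom tree: n1←n0 n2←n0 n3←n0 n4←n2 n5←n3 n6←n0
Dom at joins:
  n2: preds {n0,n4}: {n0} ∩ {n0,n2,n4} = {n0}; idom=n0
  n3: preds {n1,n2}: {n0,n1} ∩ {n0,n2} = {n0}; idom=n0
  n6: preds {n4,n5}: {n0,n2,n4} ∩ {n0,n3,n5} = {n0}; idom=n0

DF derivation:
  n2←n0: walk · to n0
  n2←n4: walk n4→n2 to n0
  n3←n1: walk n1 to n0
  n3←n2: walk n2 to n0
  n6←n4: walk n4→n2 to n0
  n6←n5: walk n5→n3 to n0
  n0: DF=∅
  n1: DF={n3}
  n2: DF={n2,n3,n6}
  n3: DF={n6}
  n4: DF={n2,n6}
  n5: DF={n6}
  n6: DF=∅

DF(n4) = ["n2", "n6"]

Answer: ["n2", "n6"]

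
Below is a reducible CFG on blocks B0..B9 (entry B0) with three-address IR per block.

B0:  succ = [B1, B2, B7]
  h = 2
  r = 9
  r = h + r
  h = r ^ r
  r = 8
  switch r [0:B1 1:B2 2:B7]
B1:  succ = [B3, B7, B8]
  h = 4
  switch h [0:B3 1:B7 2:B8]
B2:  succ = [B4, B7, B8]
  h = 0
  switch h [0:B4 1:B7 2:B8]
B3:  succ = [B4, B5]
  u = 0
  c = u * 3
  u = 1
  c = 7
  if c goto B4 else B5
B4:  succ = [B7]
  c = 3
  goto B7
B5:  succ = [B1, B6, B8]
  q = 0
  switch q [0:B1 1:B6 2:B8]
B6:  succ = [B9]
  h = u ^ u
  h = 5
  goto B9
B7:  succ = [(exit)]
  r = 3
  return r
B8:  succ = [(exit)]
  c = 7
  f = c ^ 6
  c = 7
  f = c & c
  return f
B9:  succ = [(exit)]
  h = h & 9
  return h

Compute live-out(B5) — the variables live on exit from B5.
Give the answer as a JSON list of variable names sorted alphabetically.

Answer: ["u"]

Analysis:
def/use:
  B0: {h,r} / ∅
  B1: {h} / ∅
  B2: {h} / ∅
  B3: {c,u} / ∅
  B4: {c} / ∅
  B5: {q} / ∅
  B6: {h} / {u}
  B7: {r} / ∅
  B8: {c,f} / ∅
  B9: {h} / {h}

Live sets:
  live B0: ∅→∅
  live B1: ∅→∅
  live B2: ∅→∅
  live B3: ∅→{u}
  live B4: ∅→∅
  live B5: {u}→{u}
  live B6: {u}→{h}
  live B7: ∅→∅
  live B8: ∅→∅
  live B9: {h}→∅

live-out(B5) = ["u"]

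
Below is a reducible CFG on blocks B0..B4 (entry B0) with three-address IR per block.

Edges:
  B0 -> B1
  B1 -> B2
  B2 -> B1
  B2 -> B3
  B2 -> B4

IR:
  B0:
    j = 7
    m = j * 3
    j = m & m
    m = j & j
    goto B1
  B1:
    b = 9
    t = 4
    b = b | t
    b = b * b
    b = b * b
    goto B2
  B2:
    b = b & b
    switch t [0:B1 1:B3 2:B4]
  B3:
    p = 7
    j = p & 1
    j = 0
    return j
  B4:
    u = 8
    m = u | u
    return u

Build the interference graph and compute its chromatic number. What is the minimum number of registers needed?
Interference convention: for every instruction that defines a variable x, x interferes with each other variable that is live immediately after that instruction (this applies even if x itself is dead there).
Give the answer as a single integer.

Block summaries:
  B0: def={j,m} ue=∅
  B1: def={b,t} ue=∅
  B2: def={b} ue={b,t}
  B3: def={j,p} ue=∅
  B4: def={m,u} ue=∅

Live sets:
  B0: in=∅ out=∅
  B1: in=∅ out={b,t}
  B2: in={b,t} out=∅
  B3: in=∅ out=∅
  B4: in=∅ out=∅

Interference:
  b — {t}
  j — ∅
  m — {u}
  p — ∅
  t — {b}
  u — {m}

Chromatic number:
  lower bound: {b,t} mutually conflict ⇒ χ ≥ 2
  2-colouring: r0={b,j,m,p}  r1={t,u}
  χ = 2

Answer: 2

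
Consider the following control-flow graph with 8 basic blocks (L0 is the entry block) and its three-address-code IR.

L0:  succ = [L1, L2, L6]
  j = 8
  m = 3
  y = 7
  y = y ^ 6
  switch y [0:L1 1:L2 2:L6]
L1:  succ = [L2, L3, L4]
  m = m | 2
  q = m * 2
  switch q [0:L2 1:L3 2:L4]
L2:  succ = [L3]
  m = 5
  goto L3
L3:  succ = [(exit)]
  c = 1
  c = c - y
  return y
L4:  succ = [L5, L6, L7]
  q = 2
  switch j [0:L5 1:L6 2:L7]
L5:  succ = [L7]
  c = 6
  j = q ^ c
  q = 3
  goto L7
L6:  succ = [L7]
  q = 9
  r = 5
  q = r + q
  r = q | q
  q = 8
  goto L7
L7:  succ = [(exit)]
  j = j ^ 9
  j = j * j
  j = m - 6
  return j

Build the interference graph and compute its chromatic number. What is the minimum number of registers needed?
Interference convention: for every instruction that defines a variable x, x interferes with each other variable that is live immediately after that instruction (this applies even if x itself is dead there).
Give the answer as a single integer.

def/use:
  L0: {j,m,y} / ∅
  L1: {m,q} / {m}
  L2: {m} / ∅
  L3: {c} / {y}
  L4: {q} / {j}
  L5: {c,j,q} / {q}
  L6: {q,r} / ∅
  L7: {j} / {j,m}

Live sets:
  live L0: ∅→{j,m,y}
  live L1: {j,m,y}→{j,m,y}
  live L2: {y}→{y}
  live L3: {y}→∅
  live L4: {j,m}→{j,m,q}
  live L5: {m,q}→{j,m}
  live L6: {j,m}→{j,m}
  live L7: {j,m}→∅

Interfere edges:
  c↔{m,q,y}
  j↔{m,q,r,y}
  m↔{c,j,q,r,y}
  q↔{c,j,m,r,y}
  r↔{j,m,q}
  y↔{c,j,m,q}

Registers:
  clique {c,m,q,y} ⇒ need ≥ 4
  assign c→R2 j→R2 m→R0 q→R1 r→R3 y→R3 — no edge inside a register ⇒ χ ≤ 4
  χ = 4

Answer: 4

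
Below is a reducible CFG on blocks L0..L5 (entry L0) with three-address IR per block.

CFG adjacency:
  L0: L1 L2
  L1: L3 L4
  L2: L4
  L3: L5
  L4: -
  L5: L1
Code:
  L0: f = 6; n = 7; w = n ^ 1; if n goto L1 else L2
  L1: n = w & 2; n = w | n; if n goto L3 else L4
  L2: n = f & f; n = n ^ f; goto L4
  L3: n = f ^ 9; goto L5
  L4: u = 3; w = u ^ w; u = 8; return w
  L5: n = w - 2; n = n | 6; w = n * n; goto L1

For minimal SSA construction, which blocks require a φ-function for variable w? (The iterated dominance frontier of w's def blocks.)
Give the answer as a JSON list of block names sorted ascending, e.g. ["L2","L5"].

idom tree: L1←L0 L2←L0 L3←L1 L4←L0 L5←L3
Dom at joins:
  L1: preds {L0,L5}: {L0} ∩ {L0,L1,L3,L5} = {L0}; idom=L0
  L4: preds {L1,L2}: {L0,L1} ∩ {L0,L2} = {L0}; idom=L0

DF derivation:
  join L1 pred L0: · stop@L0
  join L1 pred L5: L5→L3→L1 stop@L0
  join L4 pred L1: L1 stop@L0
  join L4 pred L2: L2 stop@L0
  L0 → ∅
  L1 → {L1,L4}
  L2 → {L4}
  L3 → {L1}
  L4 → ∅
  L5 → {L1}

φ for w: defs {L0,L4,L5}
  DF⁺ = {L1,L4}

Answer: ["L1", "L4"]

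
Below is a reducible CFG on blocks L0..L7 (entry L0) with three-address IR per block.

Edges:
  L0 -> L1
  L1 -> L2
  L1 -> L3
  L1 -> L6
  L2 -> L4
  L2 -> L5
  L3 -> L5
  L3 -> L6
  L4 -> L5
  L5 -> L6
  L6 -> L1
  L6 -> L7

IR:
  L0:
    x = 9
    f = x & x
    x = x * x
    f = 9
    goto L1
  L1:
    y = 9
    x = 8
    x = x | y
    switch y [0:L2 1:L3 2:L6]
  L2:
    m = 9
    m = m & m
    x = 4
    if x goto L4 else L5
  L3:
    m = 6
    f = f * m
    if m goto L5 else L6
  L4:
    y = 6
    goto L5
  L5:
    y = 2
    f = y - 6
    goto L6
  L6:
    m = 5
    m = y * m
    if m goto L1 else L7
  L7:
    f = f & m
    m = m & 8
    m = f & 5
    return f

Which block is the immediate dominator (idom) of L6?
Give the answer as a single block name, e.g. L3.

Answer: L1

Analysis:
idom tree: L1←L0 L2←L1 L3←L1 L4←L2 L5←L1 L6←L1 L7←L6
Dom at joins:
  L1: preds {L0,L6}: {L0} ∩ {L0,L1,L6} = {L0}; idom=L0
  L5: preds {L2,L3,L4}: {L0,L1,L2} ∩ {L0,L1,L3} ∩ {L0,L1,L2,L4} = {L0,L1}; idom=L1
  L6: preds {L1,L3,L5}: {L0,L1} ∩ {L0,L1,L3} ∩ {L0,L1,L5} = {L0,L1}; idom=L1

idom(L6) = L1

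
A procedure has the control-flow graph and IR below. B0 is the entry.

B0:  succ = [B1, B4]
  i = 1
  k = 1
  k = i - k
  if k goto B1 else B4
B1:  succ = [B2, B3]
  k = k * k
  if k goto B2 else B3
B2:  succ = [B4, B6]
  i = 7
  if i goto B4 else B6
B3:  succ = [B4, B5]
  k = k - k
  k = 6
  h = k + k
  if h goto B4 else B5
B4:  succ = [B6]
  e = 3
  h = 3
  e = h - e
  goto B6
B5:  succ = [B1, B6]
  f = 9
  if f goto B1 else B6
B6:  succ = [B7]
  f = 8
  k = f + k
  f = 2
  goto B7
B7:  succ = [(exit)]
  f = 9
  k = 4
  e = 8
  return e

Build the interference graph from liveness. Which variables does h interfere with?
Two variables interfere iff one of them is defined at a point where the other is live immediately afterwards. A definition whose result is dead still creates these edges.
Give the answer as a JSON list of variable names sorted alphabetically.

Block summaries:
  B0: def={i,k} ue=∅
  B1: def={k} ue={k}
  B2: def={i} ue=∅
  B3: def={h,k} ue={k}
  B4: def={e,h} ue=∅
  B5: def={f} ue=∅
  B6: def={f,k} ue={k}
  B7: def={e,f,k} ue=∅

Live sets:
  B0 li=∅ lo={k}
  B1 li={k} lo={k}
  B2 li={k} lo={k}
  B3 li={k} lo={k}
  B4 li={k} lo={k}
  B5 li={k} lo={k}
  B6 li={k} lo=∅
  B7 li=∅ lo=∅

Conflict graph:
  e↔{h,k}
  f↔{k}
  h↔{e,k}
  i↔{k}
  k↔{e,f,h,i}

N(h) = ["e", "k"]

Answer: ["e", "k"]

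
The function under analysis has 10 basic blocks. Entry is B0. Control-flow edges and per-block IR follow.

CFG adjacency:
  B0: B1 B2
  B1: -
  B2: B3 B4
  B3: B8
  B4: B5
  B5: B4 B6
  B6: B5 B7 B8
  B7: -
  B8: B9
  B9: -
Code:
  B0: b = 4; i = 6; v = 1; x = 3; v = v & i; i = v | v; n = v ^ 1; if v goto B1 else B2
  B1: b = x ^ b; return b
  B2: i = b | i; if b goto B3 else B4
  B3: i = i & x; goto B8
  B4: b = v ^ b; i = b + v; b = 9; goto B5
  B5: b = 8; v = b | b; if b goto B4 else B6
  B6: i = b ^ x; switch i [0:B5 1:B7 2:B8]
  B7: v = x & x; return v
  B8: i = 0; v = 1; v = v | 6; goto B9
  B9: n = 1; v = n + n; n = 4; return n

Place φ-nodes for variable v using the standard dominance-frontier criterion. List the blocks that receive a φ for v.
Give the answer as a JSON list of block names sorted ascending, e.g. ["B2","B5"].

Answer: ["B4", "B5", "B8"]

Working:
idom tree: B1←B0 B2←B0 B3←B2 B4←B2 B5←B4 B6←B5 B7←B6 B8←B2 B9←B8
Dom∩ at merges:
  B4: preds {B2,B5}: {B0,B2} ∩ {B0,B2,B4,B5} = {B0,B2}; idom=B2
  B5: preds {B4,B6}: {B0,B2,B4} ∩ {B0,B2,B4,B5,B6} = {B0,B2,B4}; idom=B4
  B8: preds {B3,B6}: {B0,B2,B3} ∩ {B0,B2,B4,B5,B6} = {B0,B2}; idom=B2

DF derivation:
  join B4 pred B2: · stop@B2
  join B4 pred B5: B5→B4 stop@B2
  join B5 pred B4: · stop@B4
  join B5 pred B6: B6→B5 stop@B4
  join B8 pred B3: B3 stop@B2
  join B8 pred B6: B6→B5→B4 stop@B2
  DF(B0)=∅
  DF(B1)=∅
  DF(B2)=∅
  DF(B3)={B8}
  DF(B4)={B4,B8}
  DF(B5)={B4,B5,B8}
  DF(B6)={B5,B8}
  DF(B7)=∅
  DF(B8)=∅
  DF(B9)=∅

φ for v: defs {B0,B5,B7,B8,B9}
  DF⁺ = {B4,B5,B8}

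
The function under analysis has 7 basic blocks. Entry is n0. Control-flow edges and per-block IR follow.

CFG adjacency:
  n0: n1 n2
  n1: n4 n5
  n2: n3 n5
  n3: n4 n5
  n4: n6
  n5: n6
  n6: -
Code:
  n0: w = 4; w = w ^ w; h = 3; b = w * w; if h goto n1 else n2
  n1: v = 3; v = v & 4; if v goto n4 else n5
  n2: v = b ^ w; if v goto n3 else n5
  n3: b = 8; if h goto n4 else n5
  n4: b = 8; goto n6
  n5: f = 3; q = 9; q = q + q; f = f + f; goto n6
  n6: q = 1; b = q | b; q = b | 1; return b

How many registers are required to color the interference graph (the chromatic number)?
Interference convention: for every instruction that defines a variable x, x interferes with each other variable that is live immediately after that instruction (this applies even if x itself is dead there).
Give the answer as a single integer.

Per-block:
  n0: {b,h,w} / ∅
  n1: {v} / ∅
  n2: {v} / {b,w}
  n3: {b} / {h}
  n4: {b} / ∅
  n5: {f,q} / ∅
  n6: {b,q} / {b}

Live sets:
  n0: in=∅ out={b,h,w}
  n1: in={b} out={b}
  n2: in={b,h,w} out={b,h}
  n3: in={h} out={b}
  n4: in=∅ out={b}
  n5: in={b} out={b}
  n6: in={b} out=∅

Interference:
  b↔{f,h,q,v,w}
  f↔{b,q}
  h↔{b,v,w}
  q↔{b,f}
  v↔{b,h}
  w↔{b,h}

Colouring:
  lower bound: {b,f,q} mutually conflict ⇒ χ ≥ 3
  assign b→r0 f→r1 h→r1 q→r2 v→r2 w→r2 — no edge inside a register ⇒ χ ≤ 3
  χ = 3

Answer: 3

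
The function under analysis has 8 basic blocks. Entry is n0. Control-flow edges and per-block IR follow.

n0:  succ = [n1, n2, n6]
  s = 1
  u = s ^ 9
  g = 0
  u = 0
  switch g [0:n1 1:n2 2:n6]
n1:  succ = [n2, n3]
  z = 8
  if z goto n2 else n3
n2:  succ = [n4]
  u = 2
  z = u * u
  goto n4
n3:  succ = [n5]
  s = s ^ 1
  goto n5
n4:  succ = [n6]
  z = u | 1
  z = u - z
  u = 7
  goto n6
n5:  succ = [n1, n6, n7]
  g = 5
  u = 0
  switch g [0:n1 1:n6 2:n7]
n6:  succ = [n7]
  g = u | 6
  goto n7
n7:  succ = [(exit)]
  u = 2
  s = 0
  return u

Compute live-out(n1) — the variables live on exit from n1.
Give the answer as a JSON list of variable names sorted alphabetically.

Answer: ["s"]

Derivation:
def/use:
  n0 def {g,s,u} use ∅
  n1 def {z} use ∅
  n2 def {u,z} use ∅
  n3 def {s} use {s}
  n4 def {u,z} use {u}
  n5 def {g,u} use ∅
  n6 def {g} use {u}
  n7 def {s,u} use ∅

Backward fixpoint:
  live n0: ∅→{s,u}
  live n1: {s}→{s}
  live n2: ∅→{u}
  live n3: {s}→{s}
  live n4: {u}→{u}
  live n5: {s}→{s,u}
  live n6: {u}→∅
  live n7: ∅→∅

live-out(n1) = ["s"]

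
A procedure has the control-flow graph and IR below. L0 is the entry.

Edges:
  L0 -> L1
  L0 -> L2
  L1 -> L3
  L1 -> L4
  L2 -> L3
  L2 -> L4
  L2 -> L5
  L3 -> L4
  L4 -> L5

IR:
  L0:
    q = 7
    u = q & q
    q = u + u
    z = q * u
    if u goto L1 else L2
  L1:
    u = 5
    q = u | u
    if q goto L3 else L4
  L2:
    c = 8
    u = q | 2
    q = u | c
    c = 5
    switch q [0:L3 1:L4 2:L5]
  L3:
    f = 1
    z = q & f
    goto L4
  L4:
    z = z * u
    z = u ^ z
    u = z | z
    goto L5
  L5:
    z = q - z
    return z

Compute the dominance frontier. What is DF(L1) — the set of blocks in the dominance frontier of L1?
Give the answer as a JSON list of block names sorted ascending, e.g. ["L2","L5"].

Answer: ["L3", "L4"]

Analysis:
idom tree: L1←L0 L2←L0 L3←L0 L4←L0 L5←L0
Join-block Dom:
  L3: preds {L1,L2}: {L0,L1} ∩ {L0,L2} = {L0}; idom=L0
  L4: preds {L1,L2,L3}: {L0,L1} ∩ {L0,L2} ∩ {L0,L3} = {L0}; idom=L0
  L5: preds {L2,L4}: {L0,L2} ∩ {L0,L4} = {L0}; idom=L0

Frontier:
  L3←L1: walk L1 to L0
  L3←L2: walk L2 to L0
  L4←L1: walk L1 to L0
  L4←L2: walk L2 to L0
  L4←L3: walk L3 to L0
  L5←L2: walk L2 to L0
  L5←L4: walk L4 to L0
  L0: DF=∅
  L1: DF={L3,L4}
  L2: DF={L3,L4,L5}
  L3: DF={L4}
  L4: DF={L5}
  L5: DF=∅

DF(L1) = ["L3", "L4"]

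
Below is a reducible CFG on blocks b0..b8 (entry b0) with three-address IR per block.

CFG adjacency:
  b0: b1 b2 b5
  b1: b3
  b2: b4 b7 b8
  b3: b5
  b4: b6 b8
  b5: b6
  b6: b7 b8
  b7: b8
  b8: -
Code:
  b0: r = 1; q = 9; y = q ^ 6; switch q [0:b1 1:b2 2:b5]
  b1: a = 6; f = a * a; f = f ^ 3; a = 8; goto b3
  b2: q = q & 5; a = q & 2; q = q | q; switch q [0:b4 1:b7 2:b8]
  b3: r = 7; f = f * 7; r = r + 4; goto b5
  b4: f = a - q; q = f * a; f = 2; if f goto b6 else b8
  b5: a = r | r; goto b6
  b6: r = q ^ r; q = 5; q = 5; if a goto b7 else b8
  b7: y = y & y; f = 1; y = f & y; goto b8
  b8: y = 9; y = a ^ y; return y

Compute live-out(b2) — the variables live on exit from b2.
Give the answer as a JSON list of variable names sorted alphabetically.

Per-block:
  b0: def={q,r,y} ue=∅
  b1: def={a,f} ue=∅
  b2: def={a,q} ue={q}
  b3: def={f,r} ue={f}
  b4: def={f,q} ue={a,q}
  b5: def={a} ue={r}
  b6: def={q,r} ue={a,q,r}
  b7: def={f,y} ue={y}
  b8: def={y} ue={a}

Live sets:
  live b0: ∅→{q,r,y}
  live b1: {q,y}→{f,q,y}
  live b2: {q,r,y}→{a,q,r,y}
  live b3: {f,q,y}→{q,r,y}
  live b4: {a,q,r,y}→{a,q,r,y}
  live b5: {q,r,y}→{a,q,r,y}
  live b6: {a,q,r,y}→{a,y}
  live b7: {a,y}→{a}
  live b8: {a}→∅

live-out(b2) = ["a", "q", "r", "y"]

Answer: ["a", "q", "r", "y"]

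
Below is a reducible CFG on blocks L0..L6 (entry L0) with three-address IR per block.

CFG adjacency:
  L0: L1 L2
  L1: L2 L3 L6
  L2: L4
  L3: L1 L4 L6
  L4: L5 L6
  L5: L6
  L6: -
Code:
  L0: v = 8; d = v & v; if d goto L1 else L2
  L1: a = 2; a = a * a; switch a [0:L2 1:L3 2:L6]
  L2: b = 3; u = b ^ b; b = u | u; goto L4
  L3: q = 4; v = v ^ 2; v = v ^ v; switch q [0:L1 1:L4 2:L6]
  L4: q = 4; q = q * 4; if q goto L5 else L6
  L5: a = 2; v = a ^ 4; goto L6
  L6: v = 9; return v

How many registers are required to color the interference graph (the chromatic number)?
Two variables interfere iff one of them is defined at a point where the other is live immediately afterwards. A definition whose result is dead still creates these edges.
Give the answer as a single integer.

def/use:
  L0 def {d,v} use ∅
  L1 def {a} use ∅
  L2 def {b,u} use ∅
  L3 def {q,v} use {v}
  L4 def {q} use ∅
  L5 def {a,v} use ∅
  L6 def {v} use ∅

Backward fixpoint:
  L0: in=∅ out={v}
  L1: in={v} out={v}
  L2: in=∅ out=∅
  L3: in={v} out={v}
  L4: in=∅ out=∅
  L5: in=∅ out=∅
  L6: in=∅ out=∅

Interfere edges:
  a↔{v}
  b↔∅
  d↔{v}
  q↔{v}
  u↔∅
  v↔{a,d,q}

Registers:
  clique {a,v} ⇒ need ≥ 2
  assign a→R1 b→R0 d→R1 q→R1 u→R0 v→R0 — no edge inside a register ⇒ χ ≤ 2
  χ = 2

Answer: 2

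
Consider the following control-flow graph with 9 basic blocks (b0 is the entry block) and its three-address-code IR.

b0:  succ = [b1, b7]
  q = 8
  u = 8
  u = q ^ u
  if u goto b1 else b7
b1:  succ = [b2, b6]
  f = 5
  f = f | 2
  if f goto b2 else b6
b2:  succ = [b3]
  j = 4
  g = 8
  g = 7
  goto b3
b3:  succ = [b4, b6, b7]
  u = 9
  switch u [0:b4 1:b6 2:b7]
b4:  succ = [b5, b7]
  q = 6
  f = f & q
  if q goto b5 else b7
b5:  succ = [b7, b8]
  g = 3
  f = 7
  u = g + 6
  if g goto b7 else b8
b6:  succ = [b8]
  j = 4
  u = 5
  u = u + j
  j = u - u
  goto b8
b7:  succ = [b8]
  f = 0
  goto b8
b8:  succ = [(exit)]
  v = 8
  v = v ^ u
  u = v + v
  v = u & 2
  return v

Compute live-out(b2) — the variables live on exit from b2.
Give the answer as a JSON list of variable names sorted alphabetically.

Block summaries:
  b0: def={q,u} ue=∅
  b1: def={f} ue=∅
  b2: def={g,j} ue=∅
  b3: def={u} ue=∅
  b4: def={f,q} ue={f}
  b5: def={f,g,u} ue=∅
  b6: def={j,u} ue=∅
  b7: def={f} ue=∅
  b8: def={u,v} ue={u}

Backward fixpoint:
  b0: in=∅ out={u}
  b1: in=∅ out={f}
  b2: in={f} out={f}
  b3: in={f} out={f,u}
  b4: in={f,u} out={u}
  b5: in=∅ out={u}
  b6: in=∅ out={u}
  b7: in={u} out={u}
  b8: in={u} out=∅

live-out(b2) = ["f"]

Answer: ["f"]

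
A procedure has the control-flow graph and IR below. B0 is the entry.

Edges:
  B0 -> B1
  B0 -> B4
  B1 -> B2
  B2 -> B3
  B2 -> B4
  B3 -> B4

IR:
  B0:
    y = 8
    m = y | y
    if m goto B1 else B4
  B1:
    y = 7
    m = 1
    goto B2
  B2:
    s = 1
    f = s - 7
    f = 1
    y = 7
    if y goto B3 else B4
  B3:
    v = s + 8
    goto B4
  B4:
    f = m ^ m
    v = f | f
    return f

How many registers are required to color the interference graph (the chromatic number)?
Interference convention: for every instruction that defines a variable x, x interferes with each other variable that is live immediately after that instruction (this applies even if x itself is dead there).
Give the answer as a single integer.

Answer: 3

Working:
Per-block:
  B0: def={m,y} ue=∅
  B1: def={m,y} ue=∅
  B2: def={f,s,y} ue=∅
  B3: def={v} ue={s}
  B4: def={f,v} ue={m}

Live sets:
  live B0: ∅→{m}
  live B1: ∅→{m}
  live B2: {m}→{m,s}
  live B3: {m,s}→{m}
  live B4: {m}→∅

Conflict graph:
  f — {m,s,v}
  m — {f,s,v,y}
  s — {f,m,y}
  v — {f,m}
  y — {m,s}

Colouring:
  {f,m,s} pairwise interfere (3-clique) ⇒ χ ≥ 3
  3-colouring: R0={m}  R1={f,y}  R2={s,v}
  χ = 3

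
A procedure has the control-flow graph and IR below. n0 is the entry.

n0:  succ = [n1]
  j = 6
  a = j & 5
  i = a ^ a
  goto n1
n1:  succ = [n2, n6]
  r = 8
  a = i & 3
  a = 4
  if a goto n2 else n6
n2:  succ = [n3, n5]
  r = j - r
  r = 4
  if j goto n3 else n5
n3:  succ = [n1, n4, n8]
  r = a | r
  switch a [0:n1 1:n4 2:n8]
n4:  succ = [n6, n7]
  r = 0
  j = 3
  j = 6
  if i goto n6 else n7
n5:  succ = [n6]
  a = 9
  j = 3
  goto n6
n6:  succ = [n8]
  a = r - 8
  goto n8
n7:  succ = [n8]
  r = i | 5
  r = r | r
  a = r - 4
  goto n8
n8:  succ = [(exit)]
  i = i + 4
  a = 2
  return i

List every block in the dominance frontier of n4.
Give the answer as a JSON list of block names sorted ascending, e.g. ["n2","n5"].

Answer: ["n6", "n8"]

Working:
idom tree: n1←n0 n2←n1 n3←n2 n4←n3 n5←n2 n6←n1 n7←n4 n8←n1
Dom∩ at merges:
  n1: preds {n0,n3}: {n0} ∩ {n0,n1,n2,n3} = {n0}; idom=n0
  n6: preds {n1,n4,n5}: {n0,n1} ∩ {n0,n1,n2,n3,n4} ∩ {n0,n1,n2,n5} = {n0,n1}; idom=n1
  n8: preds {n3,n6,n7}: {n0,n1,n2,n3} ∩ {n0,n1,n6} ∩ {n0,n1,n2,n3,n4,n7} = {n0,n1}; idom=n1

DF derivation:
  n1←n0: walk · to n0
  n1←n3: walk n3→n2→n1 to n0
  n6←n1: walk · to n1
  n6←n4: walk n4→n3→n2 to n1
  n6←n5: walk n5→n2 to n1
  n8←n3: walk n3→n2 to n1
  n8←n6: walk n6 to n1
  n8←n7: walk n7→n4→n3→n2 to n1
  n0: DF=∅
  n1: DF={n1}
  n2: DF={n1,n6,n8}
  n3: DF={n1,n6,n8}
  n4: DF={n6,n8}
  n5: DF={n6}
  n6: DF={n8}
  n7: DF={n8}
  n8: DF=∅

DF(n4) = ["n6", "n8"]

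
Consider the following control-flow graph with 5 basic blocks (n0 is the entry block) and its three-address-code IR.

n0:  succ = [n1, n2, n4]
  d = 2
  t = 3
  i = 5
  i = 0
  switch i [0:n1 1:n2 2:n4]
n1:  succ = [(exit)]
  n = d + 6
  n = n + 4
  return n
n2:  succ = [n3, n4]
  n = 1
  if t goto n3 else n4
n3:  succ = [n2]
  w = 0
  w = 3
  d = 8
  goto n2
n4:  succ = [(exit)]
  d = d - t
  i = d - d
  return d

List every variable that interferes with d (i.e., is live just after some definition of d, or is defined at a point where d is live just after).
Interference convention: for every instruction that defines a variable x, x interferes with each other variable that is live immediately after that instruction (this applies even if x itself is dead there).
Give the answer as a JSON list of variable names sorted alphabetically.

Per-block:
  n0: {d,i,t} / ∅
  n1: {n} / {d}
  n2: {n} / {t}
  n3: {d,w} / ∅
  n4: {d,i} / {d,t}

Liveness:
  n0 li=∅ lo={d,t}
  n1 li={d} lo=∅
  n2 li={d,t} lo={d,t}
  n3 li={t} lo={d,t}
  n4 li={d,t} lo=∅

Interfere edges:
  d↔{i,n,t}
  i↔{d,t}
  n↔{d,t}
  t↔{d,i,n,w}
  w↔{t}

N(d) = ["i", "n", "t"]

Answer: ["i", "n", "t"]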